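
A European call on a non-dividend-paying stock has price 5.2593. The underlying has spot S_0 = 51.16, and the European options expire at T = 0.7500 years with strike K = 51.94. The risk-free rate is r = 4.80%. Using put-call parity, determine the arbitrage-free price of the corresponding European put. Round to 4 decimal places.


Put-call parity: C - P = S_0 * exp(-qT) - K * exp(-rT).
S_0 * exp(-qT) = 51.1600 * 1.00000000 = 51.16000000
K * exp(-rT) = 51.9400 * 0.96464029 = 50.10341684
P = C - S*exp(-qT) + K*exp(-rT)
P = 5.2593 - 51.16000000 + 50.10341684 = 4.2027

Answer: Put price = 4.2027


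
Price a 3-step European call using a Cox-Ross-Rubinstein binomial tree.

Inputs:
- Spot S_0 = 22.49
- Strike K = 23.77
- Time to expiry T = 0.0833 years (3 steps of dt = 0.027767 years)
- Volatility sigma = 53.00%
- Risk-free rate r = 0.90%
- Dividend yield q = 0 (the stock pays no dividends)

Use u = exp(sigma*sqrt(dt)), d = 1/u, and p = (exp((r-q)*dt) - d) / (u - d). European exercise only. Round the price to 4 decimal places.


dt = T/N = 0.027767
u = exp(sigma*sqrt(dt)) = 1.092333; d = 1/u = 0.915472
p = (exp((r-q)*dt) - d) / (u - d) = 0.479349
Discount per step: exp(-r*dt) = 0.999750
Stock lattice S(k, i) with i counting down-moves:
  k=0: S(0,0) = 22.4900
  k=1: S(1,0) = 24.5666; S(1,1) = 20.5890
  k=2: S(2,0) = 26.8349; S(2,1) = 22.4900; S(2,2) = 18.8486
  k=3: S(3,0) = 29.3126; S(3,1) = 24.5666; S(3,2) = 20.5890; S(3,3) = 17.2554
Terminal payoffs V(N, i) = max(S_T - K, 0):
  V(3,0) = 5.542609; V(3,1) = 0.796566; V(3,2) = 0.000000; V(3,3) = 0.000000
Backward induction: V(k, i) = exp(-r*dt) * [p * V(k+1, i) + (1-p) * V(k+1, i+1)].
  V(2,0) = exp(-r*dt) * [p*5.542609 + (1-p)*0.796566] = 3.070808
  V(2,1) = exp(-r*dt) * [p*0.796566 + (1-p)*0.000000] = 0.381738
  V(2,2) = exp(-r*dt) * [p*0.000000 + (1-p)*0.000000] = 0.000000
  V(1,0) = exp(-r*dt) * [p*3.070808 + (1-p)*0.381738] = 1.670322
  V(1,1) = exp(-r*dt) * [p*0.381738 + (1-p)*0.000000] = 0.182940
  V(0,0) = exp(-r*dt) * [p*1.670322 + (1-p)*0.182940] = 0.895690

Answer: Price = V(0,0) = 0.8957


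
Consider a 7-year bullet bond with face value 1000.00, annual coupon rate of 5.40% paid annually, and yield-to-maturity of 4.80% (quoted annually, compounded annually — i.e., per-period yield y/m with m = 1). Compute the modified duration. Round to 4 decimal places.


Answer: Modified duration = 5.7545

Derivation:
Coupon per period c = face * coupon_rate / m = 54.000000
Periods per year m = 1; per-period yield y/m = 0.048000
Number of cashflows N = 7
Cashflows (t years, CF_t, discount factor 1/(1+y/m)^(m*t), PV):
  t = 1.0000: CF_t = 54.000000, DF = 0.954198, PV = 51.526718
  t = 2.0000: CF_t = 54.000000, DF = 0.910495, PV = 49.166715
  t = 3.0000: CF_t = 54.000000, DF = 0.868793, PV = 46.914805
  t = 4.0000: CF_t = 54.000000, DF = 0.829001, PV = 44.766035
  t = 5.0000: CF_t = 54.000000, DF = 0.791031, PV = 42.715682
  t = 6.0000: CF_t = 54.000000, DF = 0.754801, PV = 40.759239
  t = 7.0000: CF_t = 1054.000000, DF = 0.720230, PV = 759.122095
Price P = sum_t PV_t = 1034.971289
First compute Macaulay numerator sum_t t * PV_t:
  t * PV_t at t = 1.0000: 51.526718
  t * PV_t at t = 2.0000: 98.333430
  t * PV_t at t = 3.0000: 140.744414
  t * PV_t at t = 4.0000: 179.064140
  t * PV_t at t = 5.0000: 213.578411
  t * PV_t at t = 6.0000: 244.555432
  t * PV_t at t = 7.0000: 5313.854667
Macaulay duration D = 6241.657212 / 1034.971289 = 6.030754
Modified duration = D / (1 + y/m) = 6.030754 / (1 + 0.048000) = 5.754536


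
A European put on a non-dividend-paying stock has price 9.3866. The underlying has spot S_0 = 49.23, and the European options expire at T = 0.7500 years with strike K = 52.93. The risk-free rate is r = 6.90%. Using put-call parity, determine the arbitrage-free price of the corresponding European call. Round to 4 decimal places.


Put-call parity: C - P = S_0 * exp(-qT) - K * exp(-rT).
S_0 * exp(-qT) = 49.2300 * 1.00000000 = 49.23000000
K * exp(-rT) = 52.9300 * 0.94956623 = 50.26054049
C = P + S*exp(-qT) - K*exp(-rT)
C = 9.3866 + 49.23000000 - 50.26054049 = 8.3561

Answer: Call price = 8.3561


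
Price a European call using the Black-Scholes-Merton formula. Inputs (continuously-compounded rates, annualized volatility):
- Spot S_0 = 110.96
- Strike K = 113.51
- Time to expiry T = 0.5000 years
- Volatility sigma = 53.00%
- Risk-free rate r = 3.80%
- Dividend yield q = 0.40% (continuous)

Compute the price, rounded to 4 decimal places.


Answer: Price = 16.1916

Derivation:
d1 = (ln(S/K) + (r - q + 0.5*sigma^2) * T) / (sigma * sqrt(T)) = 0.17211736
d2 = d1 - sigma * sqrt(T) = -0.20264923
exp(-rT) = 0.98117936; exp(-qT) = 0.99800200
C = S_0 * exp(-qT) * N(d1) - K * exp(-rT) * N(d2)
N(d1) = 0.56832737; N(d2) = 0.41970460
C = 110.9600 * 0.99800200 * 0.56832737 - 113.5100 * 0.98117936 * 0.41970460 = 16.1916


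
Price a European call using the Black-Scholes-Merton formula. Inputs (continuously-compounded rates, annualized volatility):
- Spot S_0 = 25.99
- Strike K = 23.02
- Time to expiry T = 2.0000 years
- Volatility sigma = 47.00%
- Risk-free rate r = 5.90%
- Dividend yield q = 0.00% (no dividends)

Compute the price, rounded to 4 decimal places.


Answer: Price = 9.1844

Derivation:
d1 = (ln(S/K) + (r - q + 0.5*sigma^2) * T) / (sigma * sqrt(T)) = 0.69243574
d2 = d1 - sigma * sqrt(T) = 0.02775536
exp(-rT) = 0.88869605; exp(-qT) = 1.00000000
C = S_0 * exp(-qT) * N(d1) - K * exp(-rT) * N(d2)
N(d1) = 0.75566814; N(d2) = 0.51107137
C = 25.9900 * 1.00000000 * 0.75566814 - 23.0200 * 0.88869605 * 0.51107137 = 9.1844


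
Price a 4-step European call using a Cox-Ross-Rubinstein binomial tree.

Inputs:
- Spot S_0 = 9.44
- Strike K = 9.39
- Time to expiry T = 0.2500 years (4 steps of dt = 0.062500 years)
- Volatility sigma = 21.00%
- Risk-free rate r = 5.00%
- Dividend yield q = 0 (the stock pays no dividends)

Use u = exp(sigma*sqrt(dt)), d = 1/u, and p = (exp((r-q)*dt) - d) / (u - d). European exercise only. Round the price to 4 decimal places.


dt = T/N = 0.062500
u = exp(sigma*sqrt(dt)) = 1.053903; d = 1/u = 0.948854
p = (exp((r-q)*dt) - d) / (u - d) = 0.516673
Discount per step: exp(-r*dt) = 0.996880
Stock lattice S(k, i) with i counting down-moves:
  k=0: S(0,0) = 9.4400
  k=1: S(1,0) = 9.9488; S(1,1) = 8.9572
  k=2: S(2,0) = 10.4851; S(2,1) = 9.4400; S(2,2) = 8.4991
  k=3: S(3,0) = 11.0503; S(3,1) = 9.9488; S(3,2) = 8.9572; S(3,3) = 8.0644
  k=4: S(4,0) = 11.6459; S(4,1) = 10.4851; S(4,2) = 9.4400; S(4,3) = 8.4991; S(4,4) = 7.6519
Terminal payoffs V(N, i) = max(S_T - K, 0):
  V(4,0) = 2.255921; V(4,1) = 1.095108; V(4,2) = 0.050000; V(4,3) = 0.000000; V(4,4) = 0.000000
Backward induction: V(k, i) = exp(-r*dt) * [p * V(k+1, i) + (1-p) * V(k+1, i+1)].
  V(3,0) = exp(-r*dt) * [p*2.255921 + (1-p)*1.095108] = 1.689580
  V(3,1) = exp(-r*dt) * [p*1.095108 + (1-p)*0.050000] = 0.588138
  V(3,2) = exp(-r*dt) * [p*0.050000 + (1-p)*0.000000] = 0.025753
  V(3,3) = exp(-r*dt) * [p*0.000000 + (1-p)*0.000000] = 0.000000
  V(2,0) = exp(-r*dt) * [p*1.689580 + (1-p)*0.588138] = 1.153613
  V(2,1) = exp(-r*dt) * [p*0.588138 + (1-p)*0.025753] = 0.315335
  V(2,2) = exp(-r*dt) * [p*0.025753 + (1-p)*0.000000] = 0.013264
  V(1,0) = exp(-r*dt) * [p*1.153613 + (1-p)*0.315335] = 0.746115
  V(1,1) = exp(-r*dt) * [p*0.315335 + (1-p)*0.013264] = 0.168808
  V(0,0) = exp(-r*dt) * [p*0.746115 + (1-p)*0.168808] = 0.465629

Answer: Price = V(0,0) = 0.4656


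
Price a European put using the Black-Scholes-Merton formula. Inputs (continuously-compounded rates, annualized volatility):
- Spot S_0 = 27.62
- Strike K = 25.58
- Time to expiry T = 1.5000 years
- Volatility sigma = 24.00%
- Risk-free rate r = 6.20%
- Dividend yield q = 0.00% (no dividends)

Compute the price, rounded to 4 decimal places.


Answer: Price = 1.2973

Derivation:
d1 = (ln(S/K) + (r - q + 0.5*sigma^2) * T) / (sigma * sqrt(T)) = 0.72440037
d2 = d1 - sigma * sqrt(T) = 0.43046160
exp(-rT) = 0.91119350; exp(-qT) = 1.00000000
P = K * exp(-rT) * N(-d2) - S_0 * exp(-qT) * N(-d1)
N(-d1) = 0.23440999; N(-d2) = 0.33342995
P = 25.5800 * 0.91119350 * 0.33342995 - 27.6200 * 1.00000000 * 0.23440999 = 1.2973


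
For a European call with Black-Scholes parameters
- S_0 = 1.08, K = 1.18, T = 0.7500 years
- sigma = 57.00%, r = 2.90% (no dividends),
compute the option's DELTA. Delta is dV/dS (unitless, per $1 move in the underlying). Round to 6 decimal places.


d1 = 0.1114875578; d2 = -0.3821469223
phi(d1) = 0.3964706470; exp(-qT) = 1.0000000000; exp(-rT) = 0.9784848257
N(d1) = 0.5443851343
Delta = exp(-qT) * N(d1) = 1.0000000000 * 0.5443851343 = 0.544385

Answer: Delta = 0.544385


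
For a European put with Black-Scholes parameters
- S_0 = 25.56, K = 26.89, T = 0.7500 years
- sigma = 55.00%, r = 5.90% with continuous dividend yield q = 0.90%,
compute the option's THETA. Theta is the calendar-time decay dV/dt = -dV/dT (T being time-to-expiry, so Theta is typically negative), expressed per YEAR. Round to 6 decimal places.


Answer: Theta = -2.322933

Derivation:
d1 = 0.2103899216; d2 = -0.2659240505
phi(d1) = 0.3902098948; exp(-qT) = 0.9932727301; exp(-rT) = 0.9567147489
Theta = -S*exp(-qT)*phi(d1)*sigma/(2*sqrt(T)) + r*K*exp(-rT)*N(-d2) - q*S*exp(-qT)*N(-d1)
N(-d1) = 0.4166816790; N(-d2) = 0.6048511489; sqrt(T) = 0.8660254038
Term 1 = -25.5600 * 0.9932727301 * 0.3902098948 * 0.5500 / (2 * 0.8660254038) = -3.1457898132
Term 2 = 0.0590 * 26.8900 * 0.9567147489 * 0.6048511489 = 0.9180657656
Term 3 = -0.0090 * 25.5600 * 0.9932727301 * 0.4166816790 = -0.0952086214
Theta = -3.1457898132 + (0.9180657656) + (-0.0952086214) = -2.322933


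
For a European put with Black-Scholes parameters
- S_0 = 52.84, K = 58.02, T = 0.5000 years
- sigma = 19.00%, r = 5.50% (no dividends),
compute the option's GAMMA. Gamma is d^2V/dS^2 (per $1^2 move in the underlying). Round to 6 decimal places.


Answer: Gamma = 0.051361

Derivation:
d1 = -0.4242216352; d2 = -0.5585719236
phi(d1) = 0.3646123549; exp(-qT) = 1.0000000000; exp(-rT) = 0.9728746826
Gamma = exp(-qT) * phi(d1) / (S * sigma * sqrt(T)) = 1.0000000000 * 0.3646123549 / (52.8400 * 0.1900 * 0.7071067812) = 0.051361


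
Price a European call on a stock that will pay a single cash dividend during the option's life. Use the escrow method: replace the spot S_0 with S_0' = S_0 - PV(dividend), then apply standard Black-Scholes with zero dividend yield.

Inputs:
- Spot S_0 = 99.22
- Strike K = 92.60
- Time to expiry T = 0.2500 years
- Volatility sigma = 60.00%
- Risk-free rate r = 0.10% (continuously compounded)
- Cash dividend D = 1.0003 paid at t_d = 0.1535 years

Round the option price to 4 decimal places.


Answer: Price = 14.4152

Derivation:
PV(D) = D * exp(-r * t_d) = 1.0003 * 0.99984651 = 1.00014647
S_0' = S_0 - PV(D) = 99.2200 - 1.00014647 = 98.21985353
d1 = (ln(S_0'/K) + (r + sigma^2/2)*T) / (sigma*sqrt(T)) = 0.34723076
d2 = d1 - sigma*sqrt(T) = 0.04723076
exp(-rT) = 0.99975003
N(d1) = 0.63579102; N(d2) = 0.51883534
C = S_0' * N(d1) - K * exp(-rT) * N(d2) = 98.21985353 * 0.63579102 - 92.6000 * 0.99975003 * 0.51883534 = 14.4152


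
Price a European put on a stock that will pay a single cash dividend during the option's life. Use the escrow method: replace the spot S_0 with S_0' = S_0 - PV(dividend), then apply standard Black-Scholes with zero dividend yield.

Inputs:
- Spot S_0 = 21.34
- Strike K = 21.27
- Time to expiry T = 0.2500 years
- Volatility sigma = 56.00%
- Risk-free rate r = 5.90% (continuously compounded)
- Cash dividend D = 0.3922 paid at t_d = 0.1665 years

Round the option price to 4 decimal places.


PV(D) = D * exp(-r * t_d) = 0.3922 * 0.99022459 = 0.38836609
S_0' = S_0 - PV(D) = 21.3400 - 0.38836609 = 20.95163391
d1 = (ln(S_0'/K) + (r + sigma^2/2)*T) / (sigma*sqrt(T)) = 0.13881788
d2 = d1 - sigma*sqrt(T) = -0.14118212
exp(-rT) = 0.98535825
N(-d1) = 0.44479703; N(-d2) = 0.55613697
P = K * exp(-rT) * N(-d2) - S_0' * N(-d1) = 21.2700 * 0.98535825 * 0.55613697 - 20.95163391 * 0.44479703 = 2.3366

Answer: Price = 2.3366


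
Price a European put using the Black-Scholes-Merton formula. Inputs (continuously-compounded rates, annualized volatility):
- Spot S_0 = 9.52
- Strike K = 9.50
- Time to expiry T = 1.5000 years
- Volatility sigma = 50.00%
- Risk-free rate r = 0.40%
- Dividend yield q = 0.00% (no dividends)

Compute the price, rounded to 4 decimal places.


Answer: Price = 2.2425

Derivation:
d1 = (ln(S/K) + (r - q + 0.5*sigma^2) * T) / (sigma * sqrt(T)) = 0.31941844
d2 = d1 - sigma * sqrt(T) = -0.29295399
exp(-rT) = 0.99401796; exp(-qT) = 1.00000000
P = K * exp(-rT) * N(-d2) - S_0 * exp(-qT) * N(-d1)
N(-d1) = 0.37470461; N(-d2) = 0.61522134
P = 9.5000 * 0.99401796 * 0.61522134 - 9.5200 * 1.00000000 * 0.37470461 = 2.2425


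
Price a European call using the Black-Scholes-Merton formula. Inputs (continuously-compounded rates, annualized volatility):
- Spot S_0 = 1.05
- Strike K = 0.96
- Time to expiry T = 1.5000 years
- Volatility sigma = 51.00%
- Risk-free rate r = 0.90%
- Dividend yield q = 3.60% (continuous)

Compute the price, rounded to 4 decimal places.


d1 = (ln(S/K) + (r - q + 0.5*sigma^2) * T) / (sigma * sqrt(T)) = 0.39093722
d2 = d1 - sigma * sqrt(T) = -0.23368267
exp(-rT) = 0.98659072; exp(-qT) = 0.94743211
C = S_0 * exp(-qT) * N(d1) - K * exp(-rT) * N(d2)
N(d1) = 0.65207818; N(d2) = 0.40761567
C = 1.0500 * 0.94743211 * 0.65207818 - 0.9600 * 0.98659072 * 0.40761567 = 0.2626

Answer: Price = 0.2626


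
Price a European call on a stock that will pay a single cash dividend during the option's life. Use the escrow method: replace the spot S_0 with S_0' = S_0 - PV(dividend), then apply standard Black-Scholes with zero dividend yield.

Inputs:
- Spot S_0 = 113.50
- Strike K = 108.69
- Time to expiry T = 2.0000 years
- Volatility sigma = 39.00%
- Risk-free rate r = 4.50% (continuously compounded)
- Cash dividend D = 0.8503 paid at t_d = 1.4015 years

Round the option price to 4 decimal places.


Answer: Price = 30.3033

Derivation:
PV(D) = D * exp(-r * t_d) = 0.8503 * 0.93888010 = 0.79832975
S_0' = S_0 - PV(D) = 113.5000 - 0.79832975 = 112.70167025
d1 = (ln(S_0'/K) + (r + sigma^2/2)*T) / (sigma*sqrt(T)) = 0.50466473
d2 = d1 - sigma*sqrt(T) = -0.04687855
exp(-rT) = 0.91393119
N(d1) = 0.69310283; N(d2) = 0.48130501
C = S_0' * N(d1) - K * exp(-rT) * N(d2) = 112.70167025 * 0.69310283 - 108.6900 * 0.91393119 * 0.48130501 = 30.3033


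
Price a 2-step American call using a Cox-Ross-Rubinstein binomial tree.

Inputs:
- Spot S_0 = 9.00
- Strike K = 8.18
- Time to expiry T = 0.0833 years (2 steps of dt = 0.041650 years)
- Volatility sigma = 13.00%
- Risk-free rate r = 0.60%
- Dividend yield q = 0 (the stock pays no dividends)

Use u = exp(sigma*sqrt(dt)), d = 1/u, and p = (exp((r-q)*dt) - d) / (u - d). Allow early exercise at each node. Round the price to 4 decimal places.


Answer: Price = V(0,0) = 0.8241

Derivation:
dt = T/N = 0.041650
u = exp(sigma*sqrt(dt)) = 1.026886; d = 1/u = 0.973818
p = (exp((r-q)*dt) - d) / (u - d) = 0.498077
Discount per step: exp(-r*dt) = 0.999750
Stock lattice S(k, i) with i counting down-moves:
  k=0: S(0,0) = 9.0000
  k=1: S(1,0) = 9.2420; S(1,1) = 8.7644
  k=2: S(2,0) = 9.4905; S(2,1) = 9.0000; S(2,2) = 8.5349
Terminal payoffs V(N, i) = max(S_T - K, 0):
  V(2,0) = 1.310452; V(2,1) = 0.820000; V(2,2) = 0.354894
Backward induction: V(k, i) = exp(-r*dt) * [p * V(k+1, i) + (1-p) * V(k+1, i+1)]; then take max(V_cont, immediate exercise) for American.
  V(1,0) = exp(-r*dt) * [p*1.310452 + (1-p)*0.820000] = 1.064017; exercise = 1.061973; V(1,0) = max -> 1.064017
  V(1,1) = exp(-r*dt) * [p*0.820000 + (1-p)*0.354894] = 0.586406; exercise = 0.584362; V(1,1) = max -> 0.586406
  V(0,0) = exp(-r*dt) * [p*1.064017 + (1-p)*0.586406] = 0.824087; exercise = 0.820000; V(0,0) = max -> 0.824087


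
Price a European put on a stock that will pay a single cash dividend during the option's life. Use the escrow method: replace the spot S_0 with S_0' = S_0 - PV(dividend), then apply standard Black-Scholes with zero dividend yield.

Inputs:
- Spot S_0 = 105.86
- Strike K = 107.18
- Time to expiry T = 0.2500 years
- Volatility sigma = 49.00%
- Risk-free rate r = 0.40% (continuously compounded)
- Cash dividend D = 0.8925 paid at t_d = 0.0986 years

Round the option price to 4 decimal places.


PV(D) = D * exp(-r * t_d) = 0.8925 * 0.99960568 = 0.89214807
S_0' = S_0 - PV(D) = 105.8600 - 0.89214807 = 104.96785193
d1 = (ln(S_0'/K) + (r + sigma^2/2)*T) / (sigma*sqrt(T)) = 0.04145701
d2 = d1 - sigma*sqrt(T) = -0.20354299
exp(-rT) = 0.99900050
N(-d1) = 0.48346578; N(-d2) = 0.58064468
P = K * exp(-rT) * N(-d2) - S_0' * N(-d1) = 107.1800 * 0.99900050 * 0.58064468 - 104.96785193 * 0.48346578 = 11.4229

Answer: Price = 11.4229


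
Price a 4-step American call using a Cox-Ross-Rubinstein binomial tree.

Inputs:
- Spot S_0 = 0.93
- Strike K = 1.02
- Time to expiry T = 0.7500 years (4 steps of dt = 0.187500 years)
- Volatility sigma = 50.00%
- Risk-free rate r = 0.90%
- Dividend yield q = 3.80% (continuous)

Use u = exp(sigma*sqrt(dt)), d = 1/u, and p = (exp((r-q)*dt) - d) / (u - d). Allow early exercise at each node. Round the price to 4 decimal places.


dt = T/N = 0.187500
u = exp(sigma*sqrt(dt)) = 1.241731; d = 1/u = 0.805327
p = (exp((r-q)*dt) - d) / (u - d) = 0.433658
Discount per step: exp(-r*dt) = 0.998314
Stock lattice S(k, i) with i counting down-moves:
  k=0: S(0,0) = 0.9300
  k=1: S(1,0) = 1.1548; S(1,1) = 0.7490
  k=2: S(2,0) = 1.4340; S(2,1) = 0.9300; S(2,2) = 0.6032
  k=3: S(3,0) = 1.7806; S(3,1) = 1.1548; S(3,2) = 0.7490; S(3,3) = 0.4857
  k=4: S(4,0) = 2.2110; S(4,1) = 1.4340; S(4,2) = 0.9300; S(4,3) = 0.6032; S(4,4) = 0.3912
Terminal payoffs V(N, i) = max(S_T - K, 0):
  V(4,0) = 1.191022; V(4,1) = 0.413963; V(4,2) = 0.000000; V(4,3) = 0.000000; V(4,4) = 0.000000
Backward induction: V(k, i) = exp(-r*dt) * [p * V(k+1, i) + (1-p) * V(k+1, i+1)]; then take max(V_cont, immediate exercise) for American.
  V(3,0) = exp(-r*dt) * [p*1.191022 + (1-p)*0.413963] = 0.749675; exercise = 0.760596; V(3,0) = max -> 0.760596
  V(3,1) = exp(-r*dt) * [p*0.413963 + (1-p)*0.000000] = 0.179216; exercise = 0.134810; V(3,1) = max -> 0.179216
  V(3,2) = exp(-r*dt) * [p*0.000000 + (1-p)*0.000000] = 0.000000; exercise = 0.000000; V(3,2) = max -> 0.000000
  V(3,3) = exp(-r*dt) * [p*0.000000 + (1-p)*0.000000] = 0.000000; exercise = 0.000000; V(3,3) = max -> 0.000000
  V(2,0) = exp(-r*dt) * [p*0.760596 + (1-p)*0.179216] = 0.430609; exercise = 0.413963; V(2,0) = max -> 0.430609
  V(2,1) = exp(-r*dt) * [p*0.179216 + (1-p)*0.000000] = 0.077587; exercise = 0.000000; V(2,1) = max -> 0.077587
  V(2,2) = exp(-r*dt) * [p*0.000000 + (1-p)*0.000000] = 0.000000; exercise = 0.000000; V(2,2) = max -> 0.000000
  V(1,0) = exp(-r*dt) * [p*0.430609 + (1-p)*0.077587] = 0.230289; exercise = 0.134810; V(1,0) = max -> 0.230289
  V(1,1) = exp(-r*dt) * [p*0.077587 + (1-p)*0.000000] = 0.033590; exercise = 0.000000; V(1,1) = max -> 0.033590
  V(0,0) = exp(-r*dt) * [p*0.230289 + (1-p)*0.033590] = 0.118689; exercise = 0.000000; V(0,0) = max -> 0.118689

Answer: Price = V(0,0) = 0.1187


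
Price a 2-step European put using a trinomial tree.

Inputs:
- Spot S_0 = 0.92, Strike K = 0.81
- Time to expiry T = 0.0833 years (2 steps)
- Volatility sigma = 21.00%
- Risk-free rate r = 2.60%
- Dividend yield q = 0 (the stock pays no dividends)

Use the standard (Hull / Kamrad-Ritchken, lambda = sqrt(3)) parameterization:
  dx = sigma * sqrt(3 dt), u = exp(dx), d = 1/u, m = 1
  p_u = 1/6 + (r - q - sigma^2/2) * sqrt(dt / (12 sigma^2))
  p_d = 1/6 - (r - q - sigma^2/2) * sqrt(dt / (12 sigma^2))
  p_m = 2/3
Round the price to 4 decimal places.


dt = T/N = 0.041650; dx = sigma*sqrt(3*dt) = 0.074231
u = exp(dx) = 1.077056; d = 1/u = 0.928457
p_u = 0.167775, p_m = 0.666667, p_d = 0.165559
Discount per step: exp(-r*dt) = 0.998918
Stock lattice S(k, j) with j the centered position index:
  k=0: S(0,+0) = 0.9200
  k=1: S(1,-1) = 0.8542; S(1,+0) = 0.9200; S(1,+1) = 0.9909
  k=2: S(2,-2) = 0.7931; S(2,-1) = 0.8542; S(2,+0) = 0.9200; S(2,+1) = 0.9909; S(2,+2) = 1.0672
Terminal payoffs V(N, j) = max(K - S_T, 0):
  V(2,-2) = 0.016930; V(2,-1) = 0.000000; V(2,+0) = 0.000000; V(2,+1) = 0.000000; V(2,+2) = 0.000000
Backward induction: V(k, j) = exp(-r*dt) * [p_u * V(k+1, j+1) + p_m * V(k+1, j) + p_d * V(k+1, j-1)]
  V(1,-1) = exp(-r*dt) * [p_u*0.000000 + p_m*0.000000 + p_d*0.016930] = 0.002800
  V(1,+0) = exp(-r*dt) * [p_u*0.000000 + p_m*0.000000 + p_d*0.000000] = 0.000000
  V(1,+1) = exp(-r*dt) * [p_u*0.000000 + p_m*0.000000 + p_d*0.000000] = 0.000000
  V(0,+0) = exp(-r*dt) * [p_u*0.000000 + p_m*0.000000 + p_d*0.002800] = 0.000463

Answer: Price = V(0,0) = 0.0005


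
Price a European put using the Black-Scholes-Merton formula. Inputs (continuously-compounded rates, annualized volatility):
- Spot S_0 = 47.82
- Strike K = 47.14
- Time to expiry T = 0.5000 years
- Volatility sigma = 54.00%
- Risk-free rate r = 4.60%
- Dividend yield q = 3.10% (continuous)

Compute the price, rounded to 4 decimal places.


d1 = (ln(S/K) + (r - q + 0.5*sigma^2) * T) / (sigma * sqrt(T)) = 0.24806894
d2 = d1 - sigma * sqrt(T) = -0.13376872
exp(-rT) = 0.97726248; exp(-qT) = 0.98461951
P = K * exp(-rT) * N(-d2) - S_0 * exp(-qT) * N(-d1)
N(-d1) = 0.40204053; N(-d2) = 0.55320727
P = 47.1400 * 0.97726248 * 0.55320727 - 47.8200 * 0.98461951 * 0.40204053 = 6.5554

Answer: Price = 6.5554


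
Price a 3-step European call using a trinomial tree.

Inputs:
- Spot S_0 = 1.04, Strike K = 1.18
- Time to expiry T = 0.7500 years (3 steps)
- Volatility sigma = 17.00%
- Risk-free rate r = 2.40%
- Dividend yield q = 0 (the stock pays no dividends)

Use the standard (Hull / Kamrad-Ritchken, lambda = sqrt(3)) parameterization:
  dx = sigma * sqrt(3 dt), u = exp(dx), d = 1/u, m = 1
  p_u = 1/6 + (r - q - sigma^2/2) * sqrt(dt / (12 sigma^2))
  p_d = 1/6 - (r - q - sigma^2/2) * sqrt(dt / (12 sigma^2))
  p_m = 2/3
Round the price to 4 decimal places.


dt = T/N = 0.250000; dx = sigma*sqrt(3*dt) = 0.147224
u = exp(dx) = 1.158614; d = 1/u = 0.863100
p_u = 0.174775, p_m = 0.666667, p_d = 0.158558
Discount per step: exp(-r*dt) = 0.994018
Stock lattice S(k, j) with j the centered position index:
  k=0: S(0,+0) = 1.0400
  k=1: S(1,-1) = 0.8976; S(1,+0) = 1.0400; S(1,+1) = 1.2050
  k=2: S(2,-2) = 0.7747; S(2,-1) = 0.8976; S(2,+0) = 1.0400; S(2,+1) = 1.2050; S(2,+2) = 1.3961
  k=3: S(3,-3) = 0.6687; S(3,-2) = 0.7747; S(3,-1) = 0.8976; S(3,+0) = 1.0400; S(3,+1) = 1.2050; S(3,+2) = 1.3961; S(3,+3) = 1.6175
Terminal payoffs V(N, j) = max(S_T - K, 0):
  V(3,-3) = 0.000000; V(3,-2) = 0.000000; V(3,-1) = 0.000000; V(3,+0) = 0.000000; V(3,+1) = 0.024958; V(3,+2) = 0.216081; V(3,+3) = 0.437519
Backward induction: V(k, j) = exp(-r*dt) * [p_u * V(k+1, j+1) + p_m * V(k+1, j) + p_d * V(k+1, j-1)]
  V(2,-2) = exp(-r*dt) * [p_u*0.000000 + p_m*0.000000 + p_d*0.000000] = 0.000000
  V(2,-1) = exp(-r*dt) * [p_u*0.000000 + p_m*0.000000 + p_d*0.000000] = 0.000000
  V(2,+0) = exp(-r*dt) * [p_u*0.024958 + p_m*0.000000 + p_d*0.000000] = 0.004336
  V(2,+1) = exp(-r*dt) * [p_u*0.216081 + p_m*0.024958 + p_d*0.000000] = 0.054079
  V(2,+2) = exp(-r*dt) * [p_u*0.437519 + p_m*0.216081 + p_d*0.024958] = 0.223136
  V(1,-1) = exp(-r*dt) * [p_u*0.004336 + p_m*0.000000 + p_d*0.000000] = 0.000753
  V(1,+0) = exp(-r*dt) * [p_u*0.054079 + p_m*0.004336 + p_d*0.000000] = 0.012269
  V(1,+1) = exp(-r*dt) * [p_u*0.223136 + p_m*0.054079 + p_d*0.004336] = 0.075286
  V(0,+0) = exp(-r*dt) * [p_u*0.075286 + p_m*0.012269 + p_d*0.000753] = 0.021328

Answer: Price = V(0,0) = 0.0213


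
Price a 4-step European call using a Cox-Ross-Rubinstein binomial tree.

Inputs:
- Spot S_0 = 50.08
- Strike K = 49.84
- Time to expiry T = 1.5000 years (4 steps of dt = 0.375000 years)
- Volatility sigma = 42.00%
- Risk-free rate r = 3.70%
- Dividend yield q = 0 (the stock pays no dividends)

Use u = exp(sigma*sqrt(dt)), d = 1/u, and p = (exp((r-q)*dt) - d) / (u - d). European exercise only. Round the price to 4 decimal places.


dt = T/N = 0.375000
u = exp(sigma*sqrt(dt)) = 1.293299; d = 1/u = 0.773216
p = (exp((r-q)*dt) - d) / (u - d) = 0.462917
Discount per step: exp(-r*dt) = 0.986221
Stock lattice S(k, i) with i counting down-moves:
  k=0: S(0,0) = 50.0800
  k=1: S(1,0) = 64.7684; S(1,1) = 38.7227
  k=2: S(2,0) = 83.7649; S(2,1) = 50.0800; S(2,2) = 29.9410
  k=3: S(3,0) = 108.3331; S(3,1) = 64.7684; S(3,2) = 38.7227; S(3,3) = 23.1509
  k=4: S(4,0) = 140.1071; S(4,1) = 83.7649; S(4,2) = 50.0800; S(4,3) = 29.9410; S(4,4) = 17.9006
Terminal payoffs V(N, i) = max(S_T - K, 0):
  V(4,0) = 90.267140; V(4,1) = 33.924943; V(4,2) = 0.240000; V(4,3) = 0.000000; V(4,4) = 0.000000
Backward induction: V(k, i) = exp(-r*dt) * [p * V(k+1, i) + (1-p) * V(k+1, i+1)].
  V(3,0) = exp(-r*dt) * [p*90.267140 + (1-p)*33.924943] = 59.179882
  V(3,1) = exp(-r*dt) * [p*33.924943 + (1-p)*0.240000] = 15.615175
  V(3,2) = exp(-r*dt) * [p*0.240000 + (1-p)*0.000000] = 0.109569
  V(3,3) = exp(-r*dt) * [p*0.000000 + (1-p)*0.000000] = 0.000000
  V(2,0) = exp(-r*dt) * [p*59.179882 + (1-p)*15.615175] = 35.288989
  V(2,1) = exp(-r*dt) * [p*15.615175 + (1-p)*0.109569] = 7.186970
  V(2,2) = exp(-r*dt) * [p*0.109569 + (1-p)*0.000000] = 0.050023
  V(1,0) = exp(-r*dt) * [p*35.288989 + (1-p)*7.186970] = 19.917601
  V(1,1) = exp(-r*dt) * [p*7.186970 + (1-p)*0.050023] = 3.307627
  V(0,0) = exp(-r*dt) * [p*19.917601 + (1-p)*3.307627] = 10.845147

Answer: Price = V(0,0) = 10.8451


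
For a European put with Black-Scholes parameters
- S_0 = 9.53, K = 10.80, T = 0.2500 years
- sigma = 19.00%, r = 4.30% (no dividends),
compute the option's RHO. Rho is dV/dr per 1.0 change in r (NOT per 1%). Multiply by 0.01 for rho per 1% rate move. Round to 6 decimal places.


Answer: Rho = -2.389511

Derivation:
d1 = -1.1561991207; d2 = -1.2511991207
phi(d1) = 0.2044694432; exp(-qT) = 1.0000000000; exp(-rT) = 0.9893075748
N(-d2) = 0.8945690805
Rho = -K*T*exp(-rT)*N(-d2) = -10.8000 * 0.2500 * 0.9893075748 * 0.8945690805 = -2.389511


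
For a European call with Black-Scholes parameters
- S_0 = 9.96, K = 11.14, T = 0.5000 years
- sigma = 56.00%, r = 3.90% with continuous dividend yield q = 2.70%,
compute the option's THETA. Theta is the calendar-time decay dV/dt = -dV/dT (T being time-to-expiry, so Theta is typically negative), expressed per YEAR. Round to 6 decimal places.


Answer: Theta = -1.559926

Derivation:
d1 = -0.0696125486; d2 = -0.4655923461
phi(d1) = 0.3979768319; exp(-qT) = 0.9865907163; exp(-rT) = 0.9806888952
Theta = -S*exp(-qT)*phi(d1)*sigma/(2*sqrt(T)) - r*K*exp(-rT)*N(d2) + q*S*exp(-qT)*N(d1)
N(d1) = 0.4722510244; N(d2) = 0.3207536613; sqrt(T) = 0.7071067812
Term 1 = -9.9600 * 0.9865907163 * 0.3979768319 * 0.5600 / (2 * 0.7071067812) = -1.5485569532
Term 2 = -0.0390 * 11.1400 * 0.9806888952 * 0.3207536613 = -0.1366635437
Term 3 = 0.0270 * 9.9600 * 0.9865907163 * 0.4722510244 = 0.1252947967
Theta = -1.5485569532 + (-0.1366635437) + (0.1252947967) = -1.559926


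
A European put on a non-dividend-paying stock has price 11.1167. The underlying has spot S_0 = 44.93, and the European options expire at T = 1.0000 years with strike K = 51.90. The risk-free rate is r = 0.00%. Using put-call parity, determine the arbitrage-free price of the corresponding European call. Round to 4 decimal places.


Put-call parity: C - P = S_0 * exp(-qT) - K * exp(-rT).
S_0 * exp(-qT) = 44.9300 * 1.00000000 = 44.93000000
K * exp(-rT) = 51.9000 * 1.00000000 = 51.90000000
C = P + S*exp(-qT) - K*exp(-rT)
C = 11.1167 + 44.93000000 - 51.90000000 = 4.1467

Answer: Call price = 4.1467


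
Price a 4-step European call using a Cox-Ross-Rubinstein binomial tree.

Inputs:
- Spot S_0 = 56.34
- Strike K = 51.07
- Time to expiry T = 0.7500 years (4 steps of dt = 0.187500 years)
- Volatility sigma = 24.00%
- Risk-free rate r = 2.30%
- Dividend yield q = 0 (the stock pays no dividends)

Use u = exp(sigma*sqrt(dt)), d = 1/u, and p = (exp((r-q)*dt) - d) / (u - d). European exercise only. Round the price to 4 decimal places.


dt = T/N = 0.187500
u = exp(sigma*sqrt(dt)) = 1.109515; d = 1/u = 0.901295
p = (exp((r-q)*dt) - d) / (u - d) = 0.494799
Discount per step: exp(-r*dt) = 0.995697
Stock lattice S(k, i) with i counting down-moves:
  k=0: S(0,0) = 56.3400
  k=1: S(1,0) = 62.5101; S(1,1) = 50.7789
  k=2: S(2,0) = 69.3559; S(2,1) = 56.3400; S(2,2) = 45.7668
  k=3: S(3,0) = 76.9514; S(3,1) = 62.5101; S(3,2) = 50.7789; S(3,3) = 41.2494
  k=4: S(4,0) = 85.3787; S(4,1) = 69.3559; S(4,2) = 56.3400; S(4,3) = 45.7668; S(4,4) = 37.1778
Terminal payoffs V(N, i) = max(S_T - K, 0):
  V(4,0) = 34.308726; V(4,1) = 18.285875; V(4,2) = 5.270000; V(4,3) = 0.000000; V(4,4) = 0.000000
Backward induction: V(k, i) = exp(-r*dt) * [p * V(k+1, i) + (1-p) * V(k+1, i+1)].
  V(3,0) = exp(-r*dt) * [p*34.308726 + (1-p)*18.285875] = 26.101154
  V(3,1) = exp(-r*dt) * [p*18.285875 + (1-p)*5.270000] = 11.659844
  V(3,2) = exp(-r*dt) * [p*5.270000 + (1-p)*0.000000] = 2.596367
  V(3,3) = exp(-r*dt) * [p*0.000000 + (1-p)*0.000000] = 0.000000
  V(2,0) = exp(-r*dt) * [p*26.101154 + (1-p)*11.659844] = 18.724460
  V(2,1) = exp(-r*dt) * [p*11.659844 + (1-p)*2.596367] = 7.050492
  V(2,2) = exp(-r*dt) * [p*2.596367 + (1-p)*0.000000] = 1.279151
  V(1,0) = exp(-r*dt) * [p*18.724460 + (1-p)*7.050492] = 12.771558
  V(1,1) = exp(-r*dt) * [p*7.050492 + (1-p)*1.279151] = 4.117009
  V(0,0) = exp(-r*dt) * [p*12.771558 + (1-p)*4.117009] = 8.363123

Answer: Price = V(0,0) = 8.3631


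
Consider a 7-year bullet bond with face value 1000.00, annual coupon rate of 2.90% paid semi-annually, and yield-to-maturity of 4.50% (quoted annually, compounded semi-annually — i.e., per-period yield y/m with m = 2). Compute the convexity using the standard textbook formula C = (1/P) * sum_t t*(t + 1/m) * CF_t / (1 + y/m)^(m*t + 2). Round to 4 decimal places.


Answer: Convexity = 44.0281

Derivation:
Coupon per period c = face * coupon_rate / m = 14.500000
Periods per year m = 2; per-period yield y/m = 0.022500
Number of cashflows N = 14
Cashflows (t years, CF_t, discount factor 1/(1+y/m)^(m*t), PV):
  t = 0.5000: CF_t = 14.500000, DF = 0.977995, PV = 14.180929
  t = 1.0000: CF_t = 14.500000, DF = 0.956474, PV = 13.868879
  t = 1.5000: CF_t = 14.500000, DF = 0.935427, PV = 13.563696
  t = 2.0000: CF_t = 14.500000, DF = 0.914843, PV = 13.265229
  t = 2.5000: CF_t = 14.500000, DF = 0.894712, PV = 12.973329
  t = 3.0000: CF_t = 14.500000, DF = 0.875024, PV = 12.687852
  t = 3.5000: CF_t = 14.500000, DF = 0.855769, PV = 12.408657
  t = 4.0000: CF_t = 14.500000, DF = 0.836938, PV = 12.135606
  t = 4.5000: CF_t = 14.500000, DF = 0.818522, PV = 11.868563
  t = 5.0000: CF_t = 14.500000, DF = 0.800510, PV = 11.607397
  t = 5.5000: CF_t = 14.500000, DF = 0.782895, PV = 11.351977
  t = 6.0000: CF_t = 14.500000, DF = 0.765667, PV = 11.102178
  t = 6.5000: CF_t = 14.500000, DF = 0.748819, PV = 10.857876
  t = 7.0000: CF_t = 1014.500000, DF = 0.732341, PV = 742.960317
Price P = sum_t PV_t = 904.832486
Convexity numerator sum_t t*(t + 1/m) * CF_t / (1+y/m)^(m*t + 2):
  t = 0.5000: term = 6.781848
  t = 1.0000: term = 19.897843
  t = 1.5000: term = 38.919986
  t = 2.0000: term = 63.439260
  t = 2.5000: term = 93.064929
  t = 3.0000: term = 127.423863
  t = 3.5000: term = 166.159887
  t = 4.0000: term = 208.933144
  t = 4.5000: term = 255.419492
  t = 5.0000: term = 305.309906
  t = 5.5000: term = 358.309914
  t = 6.0000: term = 414.139043
  t = 6.5000: term = 472.530286
  t = 7.0000: term = 37307.683856
Convexity = (1/P) * sum = 39838.013257 / 904.832486 = 44.028054


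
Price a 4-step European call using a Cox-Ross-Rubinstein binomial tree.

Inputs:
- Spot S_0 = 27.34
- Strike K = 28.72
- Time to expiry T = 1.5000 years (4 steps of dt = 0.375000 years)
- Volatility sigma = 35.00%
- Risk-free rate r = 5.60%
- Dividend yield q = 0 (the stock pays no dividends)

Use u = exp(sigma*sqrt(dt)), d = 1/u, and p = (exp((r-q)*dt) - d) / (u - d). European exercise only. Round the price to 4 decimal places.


Answer: Price = V(0,0) = 4.9779

Derivation:
dt = T/N = 0.375000
u = exp(sigma*sqrt(dt)) = 1.239032; d = 1/u = 0.807082
p = (exp((r-q)*dt) - d) / (u - d) = 0.495752
Discount per step: exp(-r*dt) = 0.979219
Stock lattice S(k, i) with i counting down-moves:
  k=0: S(0,0) = 27.3400
  k=1: S(1,0) = 33.8751; S(1,1) = 22.0656
  k=2: S(2,0) = 41.9724; S(2,1) = 27.3400; S(2,2) = 17.8088
  k=3: S(3,0) = 52.0051; S(3,1) = 33.8751; S(3,2) = 22.0656; S(3,3) = 14.3731
  k=4: S(4,0) = 64.4360; S(4,1) = 41.9724; S(4,2) = 27.3400; S(4,3) = 17.8088; S(4,4) = 11.6003
Terminal payoffs V(N, i) = max(S_T - K, 0):
  V(4,0) = 35.715984; V(4,1) = 13.252370; V(4,2) = 0.000000; V(4,3) = 0.000000; V(4,4) = 0.000000
Backward induction: V(k, i) = exp(-r*dt) * [p * V(k+1, i) + (1-p) * V(k+1, i+1)].
  V(3,0) = exp(-r*dt) * [p*35.715984 + (1-p)*13.252370] = 23.881936
  V(3,1) = exp(-r*dt) * [p*13.252370 + (1-p)*0.000000] = 6.433365
  V(3,2) = exp(-r*dt) * [p*0.000000 + (1-p)*0.000000] = 0.000000
  V(3,3) = exp(-r*dt) * [p*0.000000 + (1-p)*0.000000] = 0.000000
  V(2,0) = exp(-r*dt) * [p*23.881936 + (1-p)*6.433365] = 14.770084
  V(2,1) = exp(-r*dt) * [p*6.433365 + (1-p)*0.000000] = 3.123078
  V(2,2) = exp(-r*dt) * [p*0.000000 + (1-p)*0.000000] = 0.000000
  V(1,0) = exp(-r*dt) * [p*14.770084 + (1-p)*3.123078] = 8.712218
  V(1,1) = exp(-r*dt) * [p*3.123078 + (1-p)*0.000000] = 1.516098
  V(0,0) = exp(-r*dt) * [p*8.712218 + (1-p)*1.516098] = 4.977949


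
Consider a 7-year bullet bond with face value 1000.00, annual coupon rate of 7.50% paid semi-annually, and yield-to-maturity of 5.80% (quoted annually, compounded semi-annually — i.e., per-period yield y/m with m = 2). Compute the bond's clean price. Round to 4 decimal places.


Coupon per period c = face * coupon_rate / m = 37.500000
Periods per year m = 2; per-period yield y/m = 0.029000
Number of cashflows N = 14
Cashflows (t years, CF_t, discount factor 1/(1+y/m)^(m*t), PV):
  t = 0.5000: CF_t = 37.500000, DF = 0.971817, PV = 36.443149
  t = 1.0000: CF_t = 37.500000, DF = 0.944429, PV = 35.416082
  t = 1.5000: CF_t = 37.500000, DF = 0.917812, PV = 34.417961
  t = 2.0000: CF_t = 37.500000, DF = 0.891946, PV = 33.447970
  t = 2.5000: CF_t = 37.500000, DF = 0.866808, PV = 32.505316
  t = 3.0000: CF_t = 37.500000, DF = 0.842379, PV = 31.589228
  t = 3.5000: CF_t = 37.500000, DF = 0.818639, PV = 30.698959
  t = 4.0000: CF_t = 37.500000, DF = 0.795567, PV = 29.833779
  t = 4.5000: CF_t = 37.500000, DF = 0.773146, PV = 28.992983
  t = 5.0000: CF_t = 37.500000, DF = 0.751357, PV = 28.175882
  t = 5.5000: CF_t = 37.500000, DF = 0.730182, PV = 27.381810
  t = 6.0000: CF_t = 37.500000, DF = 0.709603, PV = 26.610116
  t = 6.5000: CF_t = 37.500000, DF = 0.689605, PV = 25.860171
  t = 7.0000: CF_t = 1037.500000, DF = 0.670170, PV = 695.301008
Price P = sum_t PV_t = 1096.674414

Answer: Price = 1096.6744


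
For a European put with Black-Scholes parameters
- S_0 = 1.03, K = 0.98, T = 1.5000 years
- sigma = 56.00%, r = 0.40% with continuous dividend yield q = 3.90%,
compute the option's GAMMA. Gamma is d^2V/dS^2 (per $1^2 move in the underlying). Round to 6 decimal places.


Answer: Gamma = 0.502907

Derivation:
d1 = 0.3389357638; d2 = -0.3469213641
phi(d1) = 0.3766732195; exp(-qT) = 0.9431782404; exp(-rT) = 0.9940179641
Gamma = exp(-qT) * phi(d1) / (S * sigma * sqrt(T)) = 0.9431782404 * 0.3766732195 / (1.0300 * 0.5600 * 1.2247448714) = 0.502907


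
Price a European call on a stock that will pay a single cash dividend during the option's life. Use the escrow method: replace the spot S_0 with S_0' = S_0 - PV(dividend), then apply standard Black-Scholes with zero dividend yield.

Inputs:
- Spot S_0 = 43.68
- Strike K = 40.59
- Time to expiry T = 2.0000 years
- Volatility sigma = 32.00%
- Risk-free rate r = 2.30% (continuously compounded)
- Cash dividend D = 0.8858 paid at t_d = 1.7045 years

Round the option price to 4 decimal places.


PV(D) = D * exp(-r * t_d) = 0.8858 * 0.96155501 = 0.85174543
S_0' = S_0 - PV(D) = 43.6800 - 0.85174543 = 42.82825457
d1 = (ln(S_0'/K) + (r + sigma^2/2)*T) / (sigma*sqrt(T)) = 0.44652977
d2 = d1 - sigma*sqrt(T) = -0.00601857
exp(-rT) = 0.95504196
N(d1) = 0.67239269; N(d2) = 0.49759895
C = S_0' * N(d1) - K * exp(-rT) * N(d2) = 42.82825457 * 0.67239269 - 40.5900 * 0.95504196 * 0.49759895 = 9.5079

Answer: Price = 9.5079


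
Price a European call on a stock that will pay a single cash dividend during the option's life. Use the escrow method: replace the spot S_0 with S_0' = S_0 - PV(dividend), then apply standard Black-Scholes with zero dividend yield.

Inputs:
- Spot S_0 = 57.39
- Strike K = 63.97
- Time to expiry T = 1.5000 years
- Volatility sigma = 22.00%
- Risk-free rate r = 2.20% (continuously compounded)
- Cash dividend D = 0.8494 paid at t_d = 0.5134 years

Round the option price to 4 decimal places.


Answer: Price = 4.0256

Derivation:
PV(D) = D * exp(-r * t_d) = 0.8494 * 0.98876875 = 0.83986017
S_0' = S_0 - PV(D) = 57.3900 - 0.83986017 = 56.55013983
d1 = (ln(S_0'/K) + (r + sigma^2/2)*T) / (sigma*sqrt(T)) = -0.20036287
d2 = d1 - sigma*sqrt(T) = -0.46980674
exp(-rT) = 0.96753856
N(d1) = 0.42059840; N(d2) = 0.31924655
C = S_0' * N(d1) - K * exp(-rT) * N(d2) = 56.55013983 * 0.42059840 - 63.9700 * 0.96753856 * 0.31924655 = 4.0256


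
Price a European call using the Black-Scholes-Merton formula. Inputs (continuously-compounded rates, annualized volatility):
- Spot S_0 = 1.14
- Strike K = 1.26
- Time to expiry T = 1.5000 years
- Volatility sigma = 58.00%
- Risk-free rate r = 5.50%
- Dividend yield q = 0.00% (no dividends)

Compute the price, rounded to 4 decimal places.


d1 = (ln(S/K) + (r - q + 0.5*sigma^2) * T) / (sigma * sqrt(T)) = 0.33042285
d2 = d1 - sigma * sqrt(T) = -0.37992917
exp(-rT) = 0.92081144; exp(-qT) = 1.00000000
C = S_0 * exp(-qT) * N(d1) - K * exp(-rT) * N(d2)
N(d1) = 0.62945976; N(d2) = 0.35199900
C = 1.1400 * 1.00000000 * 0.62945976 - 1.2600 * 0.92081144 * 0.35199900 = 0.3092

Answer: Price = 0.3092


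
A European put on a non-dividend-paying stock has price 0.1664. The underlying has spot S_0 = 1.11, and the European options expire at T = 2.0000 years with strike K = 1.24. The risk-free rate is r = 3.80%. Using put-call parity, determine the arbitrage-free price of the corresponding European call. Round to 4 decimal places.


Answer: Call price = 0.1271

Derivation:
Put-call parity: C - P = S_0 * exp(-qT) - K * exp(-rT).
S_0 * exp(-qT) = 1.1100 * 1.00000000 = 1.11000000
K * exp(-rT) = 1.2400 * 0.92681621 = 1.14925210
C = P + S*exp(-qT) - K*exp(-rT)
C = 0.1664 + 1.11000000 - 1.14925210 = 0.1271


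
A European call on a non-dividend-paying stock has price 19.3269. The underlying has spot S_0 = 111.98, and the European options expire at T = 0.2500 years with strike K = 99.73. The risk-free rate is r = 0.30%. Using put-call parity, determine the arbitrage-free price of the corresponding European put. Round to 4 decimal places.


Answer: Put price = 7.0021

Derivation:
Put-call parity: C - P = S_0 * exp(-qT) - K * exp(-rT).
S_0 * exp(-qT) = 111.9800 * 1.00000000 = 111.98000000
K * exp(-rT) = 99.7300 * 0.99925028 = 99.65523054
P = C - S*exp(-qT) + K*exp(-rT)
P = 19.3269 - 111.98000000 + 99.65523054 = 7.0021


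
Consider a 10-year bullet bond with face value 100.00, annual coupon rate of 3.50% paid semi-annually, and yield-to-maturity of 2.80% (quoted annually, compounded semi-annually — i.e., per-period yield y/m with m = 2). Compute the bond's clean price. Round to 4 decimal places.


Coupon per period c = face * coupon_rate / m = 1.750000
Periods per year m = 2; per-period yield y/m = 0.014000
Number of cashflows N = 20
Cashflows (t years, CF_t, discount factor 1/(1+y/m)^(m*t), PV):
  t = 0.5000: CF_t = 1.750000, DF = 0.986193, PV = 1.725838
  t = 1.0000: CF_t = 1.750000, DF = 0.972577, PV = 1.702010
  t = 1.5000: CF_t = 1.750000, DF = 0.959149, PV = 1.678511
  t = 2.0000: CF_t = 1.750000, DF = 0.945906, PV = 1.655336
  t = 2.5000: CF_t = 1.750000, DF = 0.932847, PV = 1.632482
  t = 3.0000: CF_t = 1.750000, DF = 0.919967, PV = 1.609942
  t = 3.5000: CF_t = 1.750000, DF = 0.907265, PV = 1.587714
  t = 4.0000: CF_t = 1.750000, DF = 0.894739, PV = 1.565793
  t = 4.5000: CF_t = 1.750000, DF = 0.882386, PV = 1.544175
  t = 5.0000: CF_t = 1.750000, DF = 0.870203, PV = 1.522855
  t = 5.5000: CF_t = 1.750000, DF = 0.858188, PV = 1.501829
  t = 6.0000: CF_t = 1.750000, DF = 0.846339, PV = 1.481094
  t = 6.5000: CF_t = 1.750000, DF = 0.834654, PV = 1.460645
  t = 7.0000: CF_t = 1.750000, DF = 0.823130, PV = 1.440478
  t = 7.5000: CF_t = 1.750000, DF = 0.811766, PV = 1.420590
  t = 8.0000: CF_t = 1.750000, DF = 0.800558, PV = 1.400976
  t = 8.5000: CF_t = 1.750000, DF = 0.789505, PV = 1.381633
  t = 9.0000: CF_t = 1.750000, DF = 0.778604, PV = 1.362558
  t = 9.5000: CF_t = 1.750000, DF = 0.767854, PV = 1.343745
  t = 10.0000: CF_t = 101.750000, DF = 0.757253, PV = 77.050475
Price P = sum_t PV_t = 106.068679

Answer: Price = 106.0687
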